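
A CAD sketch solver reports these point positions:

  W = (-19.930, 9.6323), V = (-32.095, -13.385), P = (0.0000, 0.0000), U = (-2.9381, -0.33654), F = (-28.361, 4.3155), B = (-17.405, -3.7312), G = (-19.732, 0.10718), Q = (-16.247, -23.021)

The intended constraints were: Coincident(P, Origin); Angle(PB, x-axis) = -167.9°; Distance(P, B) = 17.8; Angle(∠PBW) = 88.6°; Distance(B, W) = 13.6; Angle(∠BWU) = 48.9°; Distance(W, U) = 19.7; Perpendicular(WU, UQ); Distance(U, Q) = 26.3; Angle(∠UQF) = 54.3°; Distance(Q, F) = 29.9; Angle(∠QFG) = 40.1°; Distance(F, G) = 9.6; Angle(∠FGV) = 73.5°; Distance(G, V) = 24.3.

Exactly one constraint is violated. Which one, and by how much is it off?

Distance(G, V) = 24.3 — off by 6.00.

P = (0.00, 0.00) ✓; PB at -167.9° ✓; |PB| = 17.80 ✓; ∠PBW = 88.60° ✓; |BW| = 13.60 ✓; ∠BWU = 48.90° ✓; |WU| = 19.70 ✓; ∠(WU, UQ) = 90.00° ✓; |UQ| = 26.30 ✓; ∠UQF = 54.30° ✓; |QF| = 29.90 ✓; ∠QFG = 40.10° ✓; |FG| = 9.600 ✓; ∠FGV = 73.50° ✓; |GV| = 18.30 ✗.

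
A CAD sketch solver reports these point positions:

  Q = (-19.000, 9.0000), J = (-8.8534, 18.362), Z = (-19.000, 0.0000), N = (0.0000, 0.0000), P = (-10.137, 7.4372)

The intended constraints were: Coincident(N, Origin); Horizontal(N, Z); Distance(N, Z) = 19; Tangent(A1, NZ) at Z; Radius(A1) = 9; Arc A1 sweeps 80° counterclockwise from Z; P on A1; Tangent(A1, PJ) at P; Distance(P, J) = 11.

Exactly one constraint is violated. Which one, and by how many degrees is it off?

Tangent(A1, PJ) at P — off by 3.30°.

N = (0.00, 0.00) ✓; N.y = 0.00, Z.y = 0.00 ✓; |NZ| = 19.00 ✓; ∠(QZ, ZN) = 90.00° ✓; |QZ| = 9.000 ✓; bearing(Q→P) − bearing(Q→Z) = 80.00° ✓; |QP| = 9.000 ✓; ∠(QP, PJ) = 86.70° ✗; |PJ| = 11.00 ✓.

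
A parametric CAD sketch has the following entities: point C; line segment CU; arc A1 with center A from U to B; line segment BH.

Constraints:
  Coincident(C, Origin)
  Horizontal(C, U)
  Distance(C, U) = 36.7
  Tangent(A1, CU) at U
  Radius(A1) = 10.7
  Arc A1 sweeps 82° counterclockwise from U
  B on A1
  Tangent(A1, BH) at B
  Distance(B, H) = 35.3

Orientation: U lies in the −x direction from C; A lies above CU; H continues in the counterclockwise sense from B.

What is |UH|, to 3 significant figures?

46.8

C is at the origin; C and U share the same y with |CU| = 36.7 and U on the −x side, so U = (-36.7, 0.00). Since A1 is tangent to CU there, AU ⟂ CU, so A = U + (0, 10.7) = (-36.7, 10.7). On A1, U sits at bearing -90° from A; an 82° counterclockwise sweep puts B at bearing -8°, so B = A + 10.7·(cos -8°, sin -8°) = (-26.1, 9.21). A1 meets BH tangentially, so AB is at right angles to BH, so BH runs along (−sin -8°, cos -8°); with |BH| = 35.3, H = (-21.2, 44.2). Then |UH| = |H − U| = 46.8.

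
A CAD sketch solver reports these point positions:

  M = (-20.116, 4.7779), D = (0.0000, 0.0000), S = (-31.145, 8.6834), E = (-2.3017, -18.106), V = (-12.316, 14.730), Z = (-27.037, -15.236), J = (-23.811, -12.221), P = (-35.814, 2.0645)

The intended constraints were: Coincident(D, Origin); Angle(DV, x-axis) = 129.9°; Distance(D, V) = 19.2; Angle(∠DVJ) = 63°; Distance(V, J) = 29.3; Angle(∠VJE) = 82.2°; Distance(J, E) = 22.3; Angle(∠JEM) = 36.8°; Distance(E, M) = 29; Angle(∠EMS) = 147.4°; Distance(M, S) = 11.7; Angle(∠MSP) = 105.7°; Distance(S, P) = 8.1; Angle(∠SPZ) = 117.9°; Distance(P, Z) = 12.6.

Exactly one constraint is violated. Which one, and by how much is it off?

Distance(P, Z) = 12.6 — off by 6.80.

D = (0.00, 0.00) ✓; DV at 129.9° ✓; |DV| = 19.20 ✓; ∠DVJ = 63.00° ✓; |VJ| = 29.30 ✓; ∠VJE = 82.20° ✓; |JE| = 22.30 ✓; ∠JEM = 36.80° ✓; |EM| = 29.00 ✓; ∠EMS = 147.4° ✓; |MS| = 11.70 ✓; ∠MSP = 105.7° ✓; |SP| = 8.100 ✓; ∠SPZ = 117.9° ✓; |PZ| = 19.40 ✗.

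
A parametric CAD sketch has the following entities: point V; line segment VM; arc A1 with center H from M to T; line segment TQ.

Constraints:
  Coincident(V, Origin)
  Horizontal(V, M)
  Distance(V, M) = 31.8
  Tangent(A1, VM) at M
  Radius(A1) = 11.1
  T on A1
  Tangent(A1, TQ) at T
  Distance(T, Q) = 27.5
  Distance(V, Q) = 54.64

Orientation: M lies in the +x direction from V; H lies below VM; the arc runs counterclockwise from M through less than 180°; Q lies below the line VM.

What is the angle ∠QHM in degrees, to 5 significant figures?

170.14°

Checks: ∠(HM, MV) = 90.00° ✓; |HT| = 11.10 ✓; ∠(HT, TQ) = 90.00° ✓; |TQ| = 27.50 ✓; |VQ| = 54.64 ✓.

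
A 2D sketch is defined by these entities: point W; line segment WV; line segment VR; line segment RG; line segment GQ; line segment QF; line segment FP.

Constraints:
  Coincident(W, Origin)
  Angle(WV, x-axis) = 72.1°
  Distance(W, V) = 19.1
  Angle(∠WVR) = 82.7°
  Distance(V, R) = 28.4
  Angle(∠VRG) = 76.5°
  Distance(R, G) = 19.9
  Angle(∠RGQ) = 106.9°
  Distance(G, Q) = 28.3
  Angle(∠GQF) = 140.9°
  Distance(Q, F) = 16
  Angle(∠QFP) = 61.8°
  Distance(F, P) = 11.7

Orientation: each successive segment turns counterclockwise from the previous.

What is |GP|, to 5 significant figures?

33.297

W is at the origin; WV runs at 72.1° with length 19.1, so V = (5.8705, 18.175). ∠WVR = 82.7° gives VR at 169.40° from the x-axis; with |VR| = 28.4, R = (-22.045, 23.400). ∠VRG = 76.5° gives RG at -87.100° from the x-axis; with |RG| = 19.9, G = (-21.038, 3.5252). ∠RGQ = 106.9° gives GQ at -14.000° from the x-axis; with |GQ| = 28.3, Q = (6.4213, -3.3212). ∠GQF = 140.9° gives QF at 25.100° from the x-axis; with |QF| = 16.0, F = (20.910, 3.4660). ∠QFP = 61.8° gives FP at 143.30° from the x-axis; with |FP| = 11.7, P = (11.530, 10.458). Then |GP| = |P − G| = 33.297.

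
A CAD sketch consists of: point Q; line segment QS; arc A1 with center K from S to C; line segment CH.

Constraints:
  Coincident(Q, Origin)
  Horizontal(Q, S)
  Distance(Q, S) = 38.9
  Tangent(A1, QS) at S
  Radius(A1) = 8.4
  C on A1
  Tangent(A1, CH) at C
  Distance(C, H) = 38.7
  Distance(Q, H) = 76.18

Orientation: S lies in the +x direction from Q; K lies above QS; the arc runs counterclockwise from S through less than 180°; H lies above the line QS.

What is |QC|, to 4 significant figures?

46.12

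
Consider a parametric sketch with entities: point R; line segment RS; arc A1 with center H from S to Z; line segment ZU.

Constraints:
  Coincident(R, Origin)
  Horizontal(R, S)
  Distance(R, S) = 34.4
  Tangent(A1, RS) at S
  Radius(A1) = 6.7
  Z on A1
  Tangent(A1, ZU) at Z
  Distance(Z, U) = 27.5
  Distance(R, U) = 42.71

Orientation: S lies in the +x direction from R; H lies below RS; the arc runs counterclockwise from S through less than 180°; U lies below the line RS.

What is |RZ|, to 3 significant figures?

28.4

Checks: |HZ| = 6.700 ✓; ∠(HZ, ZU) = 90.00° ✓; |ZU| = 27.50 ✓; |RU| = 42.71 ✓.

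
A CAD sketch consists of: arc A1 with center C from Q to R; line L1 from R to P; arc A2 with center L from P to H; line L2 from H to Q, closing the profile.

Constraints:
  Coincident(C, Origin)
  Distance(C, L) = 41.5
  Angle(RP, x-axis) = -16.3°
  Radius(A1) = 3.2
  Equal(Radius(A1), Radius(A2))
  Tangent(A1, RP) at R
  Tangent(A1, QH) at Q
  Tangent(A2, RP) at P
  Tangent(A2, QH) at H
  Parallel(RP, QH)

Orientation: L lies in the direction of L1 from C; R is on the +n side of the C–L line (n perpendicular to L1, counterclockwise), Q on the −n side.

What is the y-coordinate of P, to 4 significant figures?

-8.576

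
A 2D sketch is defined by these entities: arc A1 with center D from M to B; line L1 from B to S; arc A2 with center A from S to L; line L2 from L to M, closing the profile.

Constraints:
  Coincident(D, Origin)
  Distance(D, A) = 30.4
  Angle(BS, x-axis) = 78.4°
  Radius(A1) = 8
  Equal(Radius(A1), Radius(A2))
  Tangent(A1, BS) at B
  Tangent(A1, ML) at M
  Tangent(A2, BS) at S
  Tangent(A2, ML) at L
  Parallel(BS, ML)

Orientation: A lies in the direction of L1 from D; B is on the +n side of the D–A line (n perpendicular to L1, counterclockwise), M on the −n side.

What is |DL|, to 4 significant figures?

31.44

The slot axis is L1's direction at 78.4°, so u = (cos 78.4°, sin 78.4°) = (0.2011, 0.9796) and n = (−sin 78.4°, cos 78.4°) = (-0.9796, 0.2011). D is at the origin and A lies 30.4 along u from D, so A = 30.4·u = (6.113, 29.78). Tangency of A1 to both parallel lines with radius 8.0 puts B and M at D ± 8.0·n: B = (-7.837, 1.609), M = (7.837, -1.609). Equal radii place S and L the same way about A: S = A + 8.0·n = (-1.724, 31.39), L = A − 8.0·n = (13.95, 28.17). Then |DL| = |L − D| = 31.44.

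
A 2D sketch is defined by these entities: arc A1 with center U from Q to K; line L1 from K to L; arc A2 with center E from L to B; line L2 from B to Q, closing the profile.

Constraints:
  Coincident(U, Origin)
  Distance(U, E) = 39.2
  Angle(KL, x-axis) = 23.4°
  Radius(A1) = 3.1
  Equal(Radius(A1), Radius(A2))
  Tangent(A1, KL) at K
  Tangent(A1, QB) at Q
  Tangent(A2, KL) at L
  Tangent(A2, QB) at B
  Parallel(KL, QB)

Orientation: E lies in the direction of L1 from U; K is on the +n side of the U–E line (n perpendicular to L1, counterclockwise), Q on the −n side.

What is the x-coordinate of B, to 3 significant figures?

37.2

Tangency of A1 to both parallel lines with radius 3.1 puts K and Q at U ± 3.1·n: K = (-1.23, 2.85), Q = (1.23, -2.85). Equal radii place L and B the same way about E: L = E + 3.1·n = (34.7, 18.4), B = E − 3.1·n = (37.2, 12.7). So B.x = 37.2.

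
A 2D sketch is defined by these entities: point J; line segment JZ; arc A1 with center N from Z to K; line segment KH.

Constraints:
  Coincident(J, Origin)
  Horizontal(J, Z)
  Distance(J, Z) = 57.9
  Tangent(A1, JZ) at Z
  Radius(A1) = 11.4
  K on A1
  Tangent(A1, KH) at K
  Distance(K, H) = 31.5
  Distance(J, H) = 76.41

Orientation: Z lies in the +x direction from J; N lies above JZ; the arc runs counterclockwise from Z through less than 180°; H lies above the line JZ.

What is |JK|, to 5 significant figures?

70.407

J is at the origin; J and Z share the same y with |JZ| = 57.9 and Z on the +x side, so Z = (57.900, 0.0000). Tangency of A1 to JZ means the radius NZ is perpendicular to JZ, so N = Z + (0, 11.4) = (57.900, 11.400). Since NK ⟂ KH (tangency), |NH| = √(11.4² + 31.5²) = 33.499 regardless of where K sits on A1. So H lies on both circle(J, 76.41) and circle(N, 33.499); the above-JZ intersection is H = (62.010, 44.646). K is the foot of the tangent from H: K = (69.015, 13.935).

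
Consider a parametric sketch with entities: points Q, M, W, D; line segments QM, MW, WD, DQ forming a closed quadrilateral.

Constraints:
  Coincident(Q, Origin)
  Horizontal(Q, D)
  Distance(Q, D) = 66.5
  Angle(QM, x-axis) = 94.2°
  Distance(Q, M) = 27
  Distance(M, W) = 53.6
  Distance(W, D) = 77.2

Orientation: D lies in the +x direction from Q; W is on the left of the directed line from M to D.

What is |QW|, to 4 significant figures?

75.66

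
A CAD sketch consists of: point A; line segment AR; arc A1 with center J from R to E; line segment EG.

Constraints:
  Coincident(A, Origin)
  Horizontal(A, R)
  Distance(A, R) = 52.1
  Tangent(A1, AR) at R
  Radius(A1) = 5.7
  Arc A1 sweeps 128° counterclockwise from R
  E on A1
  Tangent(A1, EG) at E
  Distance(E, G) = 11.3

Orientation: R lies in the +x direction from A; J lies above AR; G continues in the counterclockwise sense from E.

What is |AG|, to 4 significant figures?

52.84

On A1, R sits at bearing -90° from J; a 128° counterclockwise sweep puts E at bearing 38°, so E = J + 5.7·(cos 38°, sin 38°) = (56.59, 9.209). Since A1 is tangent to EG there, JE ⟂ EG, so EG runs along (−sin 38°, cos 38°); with |EG| = 11.3, G = (49.63, 18.11). Then |AG| = |G − A| = 52.84.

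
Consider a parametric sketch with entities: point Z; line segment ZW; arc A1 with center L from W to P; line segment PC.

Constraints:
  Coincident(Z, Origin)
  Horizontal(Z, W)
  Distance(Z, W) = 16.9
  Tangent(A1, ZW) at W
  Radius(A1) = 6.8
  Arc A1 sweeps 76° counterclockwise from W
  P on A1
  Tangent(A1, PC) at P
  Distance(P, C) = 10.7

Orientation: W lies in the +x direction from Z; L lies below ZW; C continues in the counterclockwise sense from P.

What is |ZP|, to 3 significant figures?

11.5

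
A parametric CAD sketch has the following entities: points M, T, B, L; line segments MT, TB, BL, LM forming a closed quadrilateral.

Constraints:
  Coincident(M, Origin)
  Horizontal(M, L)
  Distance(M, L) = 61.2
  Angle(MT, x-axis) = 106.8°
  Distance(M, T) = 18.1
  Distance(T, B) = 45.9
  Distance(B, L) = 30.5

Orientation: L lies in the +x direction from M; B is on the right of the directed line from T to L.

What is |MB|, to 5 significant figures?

33.472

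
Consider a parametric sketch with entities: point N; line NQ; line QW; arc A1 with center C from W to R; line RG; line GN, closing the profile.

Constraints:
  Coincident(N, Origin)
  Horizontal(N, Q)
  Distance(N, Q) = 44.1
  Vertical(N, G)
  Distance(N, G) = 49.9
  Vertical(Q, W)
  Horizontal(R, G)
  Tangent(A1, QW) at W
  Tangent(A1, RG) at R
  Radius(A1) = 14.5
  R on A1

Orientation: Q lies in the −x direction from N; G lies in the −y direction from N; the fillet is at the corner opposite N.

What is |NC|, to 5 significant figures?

46.145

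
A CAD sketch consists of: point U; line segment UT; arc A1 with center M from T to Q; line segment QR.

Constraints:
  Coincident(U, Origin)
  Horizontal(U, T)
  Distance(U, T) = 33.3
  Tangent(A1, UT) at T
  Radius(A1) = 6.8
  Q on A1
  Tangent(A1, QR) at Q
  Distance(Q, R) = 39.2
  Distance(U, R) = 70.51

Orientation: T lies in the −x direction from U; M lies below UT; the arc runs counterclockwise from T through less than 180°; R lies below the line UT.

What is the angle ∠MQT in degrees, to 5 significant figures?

62.150°

U is at the origin; U and T share the same y with |UT| = 33.3 and T on the −x side, so T = (-33.300, 0.0000). Tangency of A1 to UT means the radius MT is perpendicular to UT, so M = T + (0, -6.8) = (-33.300, -6.8000). Since MQ ⟂ QR (tangency), |MR| = √(6.8² + 39.2²) = 39.785 regardless of where Q sits on A1. So R lies on both circle(U, 70.51) and circle(M, 39.785); the below-UT intersection is R = (-61.008, -35.351). Q is the foot of the tangent from R: Q = (-38.917, -2.9679).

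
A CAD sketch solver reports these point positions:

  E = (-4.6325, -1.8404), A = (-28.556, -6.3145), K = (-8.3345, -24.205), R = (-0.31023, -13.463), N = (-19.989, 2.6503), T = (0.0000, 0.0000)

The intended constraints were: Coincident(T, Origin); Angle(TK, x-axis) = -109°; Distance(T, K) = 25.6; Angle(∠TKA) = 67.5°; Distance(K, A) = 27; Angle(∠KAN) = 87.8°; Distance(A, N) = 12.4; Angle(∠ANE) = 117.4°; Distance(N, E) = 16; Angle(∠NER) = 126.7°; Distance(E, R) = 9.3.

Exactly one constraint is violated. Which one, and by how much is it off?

Distance(E, R) = 9.3 — off by 3.10.

T = (0.00, 0.00) ✓; TK at -109.0° ✓; |TK| = 25.60 ✓; ∠TKA = 67.50° ✓; |KA| = 27.00 ✓; ∠KAN = 87.80° ✓; |AN| = 12.40 ✓; ∠ANE = 117.4° ✓; |NE| = 16.00 ✓; ∠NER = 126.7° ✓; |ER| = 12.40 ✗.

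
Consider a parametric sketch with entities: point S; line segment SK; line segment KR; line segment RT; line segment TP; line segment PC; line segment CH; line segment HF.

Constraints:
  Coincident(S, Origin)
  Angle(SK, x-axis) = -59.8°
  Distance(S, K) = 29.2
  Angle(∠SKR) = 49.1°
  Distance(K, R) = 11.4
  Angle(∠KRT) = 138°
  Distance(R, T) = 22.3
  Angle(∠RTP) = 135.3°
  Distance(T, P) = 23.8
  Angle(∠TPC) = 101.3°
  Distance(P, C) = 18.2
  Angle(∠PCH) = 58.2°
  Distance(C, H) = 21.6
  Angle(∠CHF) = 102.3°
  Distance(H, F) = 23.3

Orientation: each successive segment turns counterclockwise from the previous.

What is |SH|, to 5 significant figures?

1.1496

S is at the origin; SK runs at -59.8° with length 29.2, so K = (14.688, -25.237). ∠SKR = 49.1° gives KR at 71.100° from the x-axis; with |KR| = 11.4, R = (18.381, -14.451). ∠KRT = 138.0° gives RT at 113.10° from the x-axis; with |RT| = 22.3, T = (9.6317, 6.0606). ∠RTP = 135.3° gives TP at 157.80° from the x-axis; with |TP| = 23.8, P = (-12.404, 15.053). ∠TPC = 101.3° gives PC at -123.50° from the x-axis; with |PC| = 18.2, C = (-22.449, -0.12354). ∠PCH = 58.2° gives CH at -1.7000° from the x-axis; with |CH| = 21.6, H = (-0.85876, -0.76433). Then |SH| = |H − S| = 1.1496.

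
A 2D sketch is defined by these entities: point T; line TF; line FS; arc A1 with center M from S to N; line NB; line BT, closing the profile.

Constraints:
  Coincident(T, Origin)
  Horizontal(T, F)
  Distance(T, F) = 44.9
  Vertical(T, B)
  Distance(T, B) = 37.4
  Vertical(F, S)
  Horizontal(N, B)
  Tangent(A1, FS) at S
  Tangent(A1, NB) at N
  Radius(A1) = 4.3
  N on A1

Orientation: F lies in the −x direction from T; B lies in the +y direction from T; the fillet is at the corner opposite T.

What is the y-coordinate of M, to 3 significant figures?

33.1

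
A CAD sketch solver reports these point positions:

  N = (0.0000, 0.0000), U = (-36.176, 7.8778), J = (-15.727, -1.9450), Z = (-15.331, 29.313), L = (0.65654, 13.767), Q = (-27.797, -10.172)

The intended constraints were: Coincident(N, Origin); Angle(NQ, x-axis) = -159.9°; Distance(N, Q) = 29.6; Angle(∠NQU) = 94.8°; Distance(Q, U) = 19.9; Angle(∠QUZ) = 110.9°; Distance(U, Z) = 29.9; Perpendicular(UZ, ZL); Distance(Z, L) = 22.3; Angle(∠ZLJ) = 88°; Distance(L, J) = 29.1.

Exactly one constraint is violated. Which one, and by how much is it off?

Distance(L, J) = 29.1 — off by 6.40.

N = (0.00, 0.00) ✓; NQ at -159.9° ✓; |NQ| = 29.60 ✓; ∠NQU = 94.80° ✓; |QU| = 19.90 ✓; ∠QUZ = 110.9° ✓; |UZ| = 29.90 ✓; ∠(UZ, ZL) = 90.00° ✓; |ZL| = 22.30 ✓; ∠ZLJ = 88.00° ✓; |LJ| = 22.70 ✗.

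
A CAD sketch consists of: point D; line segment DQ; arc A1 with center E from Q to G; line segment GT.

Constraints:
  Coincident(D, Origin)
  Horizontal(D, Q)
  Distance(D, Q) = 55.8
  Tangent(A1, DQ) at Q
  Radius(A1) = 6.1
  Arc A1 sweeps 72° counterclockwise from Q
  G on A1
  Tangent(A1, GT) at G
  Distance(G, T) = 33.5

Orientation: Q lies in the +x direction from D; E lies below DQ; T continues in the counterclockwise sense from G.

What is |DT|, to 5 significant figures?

53.603

D is at the origin; DQ is horizontal with |DQ| = 55.8 and Q on the +x side, so Q = (55.800, 0.0000). Tangency of A1 to DQ means the radius EQ is perpendicular to DQ, so E = Q + (0, -6.1) = (55.800, -6.1000). On A1, Q sits at bearing 90° from E; a 72° counterclockwise sweep puts G at bearing 162°, so G = E + 6.1·(cos 162°, sin 162°) = (49.999, -4.2150). Tangency of A1 to GT means the radius EG is perpendicular to GT, so GT runs along (−sin 162°, cos 162°); with |GT| = 33.5, T = (39.646, -36.075). Then |DT| = |T − D| = 53.603.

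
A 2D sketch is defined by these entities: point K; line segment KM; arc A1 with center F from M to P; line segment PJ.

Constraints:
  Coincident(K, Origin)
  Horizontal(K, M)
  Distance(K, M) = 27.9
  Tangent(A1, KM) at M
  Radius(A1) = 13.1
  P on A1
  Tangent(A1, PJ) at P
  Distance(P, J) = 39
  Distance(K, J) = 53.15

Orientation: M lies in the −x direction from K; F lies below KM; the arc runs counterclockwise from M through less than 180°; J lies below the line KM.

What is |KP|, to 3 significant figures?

43.6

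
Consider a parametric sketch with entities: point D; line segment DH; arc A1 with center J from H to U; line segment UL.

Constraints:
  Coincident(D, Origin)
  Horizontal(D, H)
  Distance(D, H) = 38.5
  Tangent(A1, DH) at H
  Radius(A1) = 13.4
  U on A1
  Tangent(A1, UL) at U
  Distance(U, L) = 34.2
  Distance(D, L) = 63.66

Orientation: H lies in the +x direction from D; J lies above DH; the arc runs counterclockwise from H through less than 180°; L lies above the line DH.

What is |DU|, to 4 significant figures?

54.16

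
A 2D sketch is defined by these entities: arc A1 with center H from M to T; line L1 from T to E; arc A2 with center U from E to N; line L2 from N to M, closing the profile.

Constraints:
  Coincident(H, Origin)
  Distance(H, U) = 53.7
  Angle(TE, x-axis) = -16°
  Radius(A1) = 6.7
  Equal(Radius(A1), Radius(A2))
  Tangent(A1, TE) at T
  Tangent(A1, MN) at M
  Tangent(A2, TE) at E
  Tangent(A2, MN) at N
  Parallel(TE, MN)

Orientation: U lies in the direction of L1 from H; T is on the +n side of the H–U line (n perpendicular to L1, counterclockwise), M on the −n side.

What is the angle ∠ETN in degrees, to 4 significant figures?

14.01°

The slot axis is L1's direction at -16.0°, so u = (cos -16.0°, sin -16.0°) = (0.9613, -0.2756) and n = (−sin -16.0°, cos -16.0°) = (0.2756, 0.9613). H is at the origin and U lies 53.7 along u from H, so U = 53.7·u = (51.62, -14.80). Tangency of A1 to both parallel lines with radius 6.7 puts T and M at H ± 6.7·n: T = (1.847, 6.440), M = (-1.847, -6.440). Equal radii place E and N the same way about U: E = U + 6.7·n = (53.47, -8.361), N = U − 6.7·n = (49.77, -21.24). Then cos ∠ETN = TE·TN / (|TE||TN|), giving 14.01°.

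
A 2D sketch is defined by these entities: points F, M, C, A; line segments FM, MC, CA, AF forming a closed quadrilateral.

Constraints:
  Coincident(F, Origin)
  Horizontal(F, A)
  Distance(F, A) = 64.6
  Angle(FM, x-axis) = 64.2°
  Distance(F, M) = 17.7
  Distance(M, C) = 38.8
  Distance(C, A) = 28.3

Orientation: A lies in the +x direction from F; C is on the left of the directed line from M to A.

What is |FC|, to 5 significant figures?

50.848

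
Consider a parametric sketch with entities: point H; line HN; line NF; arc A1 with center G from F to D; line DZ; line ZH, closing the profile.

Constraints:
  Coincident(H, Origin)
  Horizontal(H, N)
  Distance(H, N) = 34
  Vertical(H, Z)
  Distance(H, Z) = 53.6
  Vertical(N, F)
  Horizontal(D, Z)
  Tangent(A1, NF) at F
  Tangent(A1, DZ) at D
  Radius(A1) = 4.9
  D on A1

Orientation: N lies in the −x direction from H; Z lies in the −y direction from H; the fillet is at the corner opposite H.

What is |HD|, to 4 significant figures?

60.99

H is at the origin; H and N share the same y with |HN| = 34.0 and N on the −x side, so N = (-34.00, 0.000). HZ is vertical with |HZ| = 53.6 and Z on the −y side, so Z = (0.000, -53.60). The virtual corner opposite H is at (-34.00, -53.60). Tangency of A1 to NF means the radius GF is perpendicular to NF and tangency of A1 to DZ means the radius GD is perpendicular to DZ, with radius 4.9, so the center G sits 4.9 in from both sides at G = (-29.10, -48.70). That places the tangent points at F = (-34.00, -48.70) on NF and D = (-29.10, -53.60) on DZ. Then |HD| = |D − H| = 60.99.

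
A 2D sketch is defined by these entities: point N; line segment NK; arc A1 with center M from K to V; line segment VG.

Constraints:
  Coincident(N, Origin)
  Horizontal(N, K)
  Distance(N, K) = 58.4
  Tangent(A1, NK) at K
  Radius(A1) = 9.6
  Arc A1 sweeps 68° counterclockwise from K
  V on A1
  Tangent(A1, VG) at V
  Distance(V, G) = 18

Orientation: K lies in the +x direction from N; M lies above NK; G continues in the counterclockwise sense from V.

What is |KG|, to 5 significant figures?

27.563

N is at the origin; NK is horizontal with |NK| = 58.4 and K on the +x side, so K = (58.400, 0.0000). Tangency of A1 to NK means the radius MK is perpendicular to NK, so M = K + (0, 9.6) = (58.400, 9.6000). On A1, K sits at bearing -90° from M; a 68° counterclockwise sweep puts V at bearing -22°, so V = M + 9.6·(cos -22°, sin -22°) = (67.301, 6.0038). The tangent condition forces MV to be normal to VG, so VG runs along (−sin -22°, cos -22°); with |VG| = 18.0, G = (74.044, 22.693). Then |KG| = |G − K| = 27.563.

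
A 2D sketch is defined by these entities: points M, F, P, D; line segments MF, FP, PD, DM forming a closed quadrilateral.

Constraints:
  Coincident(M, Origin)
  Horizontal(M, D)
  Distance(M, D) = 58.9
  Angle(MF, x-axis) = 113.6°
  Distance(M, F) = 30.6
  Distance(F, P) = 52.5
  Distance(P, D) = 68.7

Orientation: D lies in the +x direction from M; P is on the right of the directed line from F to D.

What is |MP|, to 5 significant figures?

24.633

M is at the origin; MD is horizontal with |MD| = 58.9 and D in +x, so D = (58.9, 0). MF runs at 113.6° with |MF| = 30.6, so F = (-12.251, 28.041). P is determined by |FP| = 52.5 and |PD| = 68.7 together: it lies at the intersection of circle(F, 52.5) and circle(D, 68.7). With |FD| = 76.477, the foot of the radical line on FD is 25.402 from F and the perpendicular offset is √(52.5² − 25.402²) = 45.946. Taking the right-of-FD solution: P = (-5.4645, -24.019).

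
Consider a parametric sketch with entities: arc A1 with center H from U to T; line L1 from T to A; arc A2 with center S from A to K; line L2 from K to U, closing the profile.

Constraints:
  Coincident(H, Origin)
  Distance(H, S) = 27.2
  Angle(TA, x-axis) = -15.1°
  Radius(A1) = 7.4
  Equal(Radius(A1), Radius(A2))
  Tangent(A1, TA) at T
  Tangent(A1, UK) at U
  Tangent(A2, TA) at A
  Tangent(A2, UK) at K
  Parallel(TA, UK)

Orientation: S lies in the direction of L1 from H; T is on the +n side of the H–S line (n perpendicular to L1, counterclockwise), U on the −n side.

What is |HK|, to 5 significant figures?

28.189

The slot axis is L1's direction at -15.1°, so u = (cos -15.1°, sin -15.1°) = (0.96547, -0.26050) and n = (−sin -15.1°, cos -15.1°) = (0.26050, 0.96547). H is at the origin and S lies 27.2 along u from H, so S = 27.2·u = (26.261, -7.0857). Tangency of A1 to both parallel lines with radius 7.4 puts T and U at H ± 7.4·n: T = (1.9277, 7.1445), U = (-1.9277, -7.1445). Equal radii place A and K the same way about S: A = S + 7.4·n = (28.189, 0.058775), K = S − 7.4·n = (24.333, -14.230). Then |HK| = |K − H| = 28.189.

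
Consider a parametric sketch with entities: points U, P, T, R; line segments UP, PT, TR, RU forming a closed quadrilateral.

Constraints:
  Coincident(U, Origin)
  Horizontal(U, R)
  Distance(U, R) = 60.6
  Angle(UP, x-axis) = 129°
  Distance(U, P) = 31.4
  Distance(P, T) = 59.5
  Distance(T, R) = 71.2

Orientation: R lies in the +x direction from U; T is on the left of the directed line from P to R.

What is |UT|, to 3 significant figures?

67.5

U is at the origin; UR is horizontal with |UR| = 60.6 and R in +x, so R = (60.6, 0). UP runs at 129.0° with |UP| = 31.4, so P = (-19.8, 24.4). T is determined by |PT| = 59.5 and |TR| = 71.2 together: it lies at the intersection of circle(P, 59.5) and circle(R, 71.2). With |PR| = 84.0, the foot of the radical line on PR is 32.9 from P and the perpendicular offset is √(59.5² − 32.9²) = 49.6. Taking the left-of-PR solution: T = (26.1, 62.3).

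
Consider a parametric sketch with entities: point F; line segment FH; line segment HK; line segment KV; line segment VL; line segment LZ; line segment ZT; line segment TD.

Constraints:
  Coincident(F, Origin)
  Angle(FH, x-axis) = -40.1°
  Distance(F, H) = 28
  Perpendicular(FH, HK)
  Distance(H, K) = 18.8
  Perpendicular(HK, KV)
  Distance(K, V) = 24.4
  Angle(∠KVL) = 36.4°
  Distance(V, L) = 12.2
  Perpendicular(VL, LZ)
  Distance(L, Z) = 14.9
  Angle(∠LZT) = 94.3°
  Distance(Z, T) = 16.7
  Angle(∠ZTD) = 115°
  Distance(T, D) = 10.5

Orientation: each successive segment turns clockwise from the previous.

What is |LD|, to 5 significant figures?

22.887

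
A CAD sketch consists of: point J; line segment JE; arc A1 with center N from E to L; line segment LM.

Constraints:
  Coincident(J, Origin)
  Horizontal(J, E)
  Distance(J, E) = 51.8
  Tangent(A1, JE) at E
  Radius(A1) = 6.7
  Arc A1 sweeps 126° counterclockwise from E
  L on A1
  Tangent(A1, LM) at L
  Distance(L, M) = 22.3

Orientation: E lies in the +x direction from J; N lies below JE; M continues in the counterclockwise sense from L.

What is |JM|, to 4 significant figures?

66.04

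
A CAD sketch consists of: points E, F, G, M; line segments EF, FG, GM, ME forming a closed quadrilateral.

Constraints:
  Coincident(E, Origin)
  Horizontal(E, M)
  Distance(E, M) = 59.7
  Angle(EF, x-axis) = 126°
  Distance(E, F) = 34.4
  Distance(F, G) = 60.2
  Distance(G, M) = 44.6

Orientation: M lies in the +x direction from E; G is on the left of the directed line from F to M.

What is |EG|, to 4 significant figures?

55.35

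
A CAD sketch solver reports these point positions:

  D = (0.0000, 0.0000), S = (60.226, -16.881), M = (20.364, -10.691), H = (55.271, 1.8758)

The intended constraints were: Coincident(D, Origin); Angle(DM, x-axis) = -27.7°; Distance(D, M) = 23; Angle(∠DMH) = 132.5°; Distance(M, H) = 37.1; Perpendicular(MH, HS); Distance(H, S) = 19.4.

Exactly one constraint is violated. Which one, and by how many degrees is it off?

Perpendicular(MH, HS) — off by 5.00°.

D = (0.00, 0.00) ✓; DM at -27.70° ✓; |DM| = 23.00 ✓; ∠DMH = 132.5° ✓; |MH| = 37.10 ✓; ∠(MH, HS) = 95.00° ✗; |HS| = 19.40 ✓.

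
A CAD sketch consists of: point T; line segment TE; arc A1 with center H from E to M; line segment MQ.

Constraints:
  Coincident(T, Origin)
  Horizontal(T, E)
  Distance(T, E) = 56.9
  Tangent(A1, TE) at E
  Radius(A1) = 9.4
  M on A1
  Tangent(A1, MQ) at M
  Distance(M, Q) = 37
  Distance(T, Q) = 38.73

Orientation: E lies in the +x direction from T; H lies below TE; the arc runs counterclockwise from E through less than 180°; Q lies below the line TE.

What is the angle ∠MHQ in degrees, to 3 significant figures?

75.7°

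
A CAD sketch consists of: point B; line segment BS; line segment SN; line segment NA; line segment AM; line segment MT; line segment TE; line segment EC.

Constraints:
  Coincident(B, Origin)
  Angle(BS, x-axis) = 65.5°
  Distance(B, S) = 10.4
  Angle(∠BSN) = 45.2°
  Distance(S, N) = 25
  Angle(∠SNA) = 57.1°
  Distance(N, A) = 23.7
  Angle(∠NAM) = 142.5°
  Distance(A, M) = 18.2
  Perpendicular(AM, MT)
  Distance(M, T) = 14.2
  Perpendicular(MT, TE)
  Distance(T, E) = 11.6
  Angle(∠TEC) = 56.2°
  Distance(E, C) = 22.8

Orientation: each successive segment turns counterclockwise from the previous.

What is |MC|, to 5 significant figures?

4.8686

MT is perpendicular to TE, so TE runs at -179.30°; with |TE| = 11.6, E = (6.2689, 0.87292). ∠TEC = 56.2° gives EC at -55.500° from the x-axis; with |EC| = 22.8, C = (19.183, -17.917). Then |MC| = |C − M| = 4.8686.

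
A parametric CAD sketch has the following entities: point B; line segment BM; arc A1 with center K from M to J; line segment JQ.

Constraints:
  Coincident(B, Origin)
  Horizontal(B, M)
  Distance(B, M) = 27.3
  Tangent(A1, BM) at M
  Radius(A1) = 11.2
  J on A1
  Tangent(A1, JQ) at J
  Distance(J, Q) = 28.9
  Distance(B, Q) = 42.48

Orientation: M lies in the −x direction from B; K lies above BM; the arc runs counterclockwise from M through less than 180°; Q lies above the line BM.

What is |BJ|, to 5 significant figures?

19.401

B is at the origin; B and M share the same y with |BM| = 27.3 and M on the −x side, so M = (-27.300, 0.0000). A1 meets BM tangentially, so KM is at right angles to BM, so K = M + (0, 11.2) = (-27.300, 11.200). Since KJ ⟂ JQ (tangency), |KQ| = √(11.2² + 28.9²) = 30.994 regardless of where J sits on A1. So Q lies on both circle(B, 42.48) and circle(K, 30.994); the above-BM intersection is Q = (-15.117, 39.699). J is the foot of the tangent from Q: J = (-16.107, 10.816).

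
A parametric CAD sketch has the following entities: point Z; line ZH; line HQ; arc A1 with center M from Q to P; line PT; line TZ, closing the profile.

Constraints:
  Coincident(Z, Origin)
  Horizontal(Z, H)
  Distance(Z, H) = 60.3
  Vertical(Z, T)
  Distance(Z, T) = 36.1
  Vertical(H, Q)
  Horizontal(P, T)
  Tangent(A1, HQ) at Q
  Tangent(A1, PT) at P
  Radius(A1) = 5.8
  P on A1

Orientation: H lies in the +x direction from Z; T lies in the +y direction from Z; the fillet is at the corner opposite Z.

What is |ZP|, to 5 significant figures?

65.372

Z is at the origin; Z and H share the same y with |ZH| = 60.3 and H on the +x side, so H = (60.300, 0.0000). Z and T share the same x with |ZT| = 36.1 and T on the +y side, so T = (0.0000, 36.100). The virtual corner opposite Z is at (60.300, 36.100). The tangent condition forces MQ to be normal to HQ and A1 meets PT tangentially, so MP is at right angles to PT, with radius 5.8, so the center M sits 5.8 in from both sides at M = (54.500, 30.300). That places the tangent points at Q = (60.300, 30.300) on HQ and P = (54.500, 36.100) on PT. Then |ZP| = |P − Z| = 65.372.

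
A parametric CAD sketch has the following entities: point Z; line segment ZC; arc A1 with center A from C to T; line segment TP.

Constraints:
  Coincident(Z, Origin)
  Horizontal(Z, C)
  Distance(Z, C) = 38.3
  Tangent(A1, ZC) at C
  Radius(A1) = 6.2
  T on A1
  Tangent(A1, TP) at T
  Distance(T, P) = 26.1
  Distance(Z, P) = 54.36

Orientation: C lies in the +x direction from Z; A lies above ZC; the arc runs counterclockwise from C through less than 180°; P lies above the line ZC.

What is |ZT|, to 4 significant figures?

44.96

Checks: ∠(AC, CZ) = 90.00° ✓; |AT| = 6.200 ✓; ∠(AT, TP) = 90.00° ✓; |TP| = 26.10 ✓; |ZP| = 54.36 ✓.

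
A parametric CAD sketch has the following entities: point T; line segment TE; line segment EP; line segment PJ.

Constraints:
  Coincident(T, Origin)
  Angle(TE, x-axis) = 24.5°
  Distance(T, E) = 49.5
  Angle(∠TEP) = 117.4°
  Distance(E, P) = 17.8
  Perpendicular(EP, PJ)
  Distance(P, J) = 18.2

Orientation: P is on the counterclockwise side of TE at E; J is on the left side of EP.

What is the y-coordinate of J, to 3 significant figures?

39.2

T is at the origin; TE runs at 24.5° with length 49.5, so E = 49.5·(cos 24.5°, sin 24.5°) = (45.0, 20.5). ∠TEP = 117.4°, so EP runs at 24.5° + (180° − 117.4°) = 87.1° from the x-axis; with |EP| = 17.8, P = E + 17.8·(cos 87.1°, sin 87.1°) = (45.9, 38.3). EP ⟂ PJ; with |PJ| = 18.2 on the left of EP, J = P + 18.2·(-0.999, 0.0506) = (27.8, 39.2). So J.y = 39.2.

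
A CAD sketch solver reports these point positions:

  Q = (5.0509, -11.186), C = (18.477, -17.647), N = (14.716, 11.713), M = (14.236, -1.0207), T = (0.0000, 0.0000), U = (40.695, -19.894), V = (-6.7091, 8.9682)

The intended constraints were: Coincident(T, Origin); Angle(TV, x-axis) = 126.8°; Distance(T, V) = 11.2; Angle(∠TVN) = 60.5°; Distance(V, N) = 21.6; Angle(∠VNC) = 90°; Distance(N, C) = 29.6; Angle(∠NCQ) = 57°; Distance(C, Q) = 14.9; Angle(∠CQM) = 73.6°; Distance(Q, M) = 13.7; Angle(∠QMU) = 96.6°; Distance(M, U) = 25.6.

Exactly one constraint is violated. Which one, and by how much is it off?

Distance(M, U) = 25.6 — off by 6.90.

T = (0.00, 0.00) ✓; TV at 126.8° ✓; |TV| = 11.20 ✓; ∠TVN = 60.50° ✓; |VN| = 21.60 ✓; ∠VNC = 90.00° ✓; |NC| = 29.60 ✓; ∠NCQ = 57.00° ✓; |CQ| = 14.90 ✓; ∠CQM = 73.60° ✓; |QM| = 13.70 ✓; ∠QMU = 96.60° ✓; |MU| = 32.50 ✗.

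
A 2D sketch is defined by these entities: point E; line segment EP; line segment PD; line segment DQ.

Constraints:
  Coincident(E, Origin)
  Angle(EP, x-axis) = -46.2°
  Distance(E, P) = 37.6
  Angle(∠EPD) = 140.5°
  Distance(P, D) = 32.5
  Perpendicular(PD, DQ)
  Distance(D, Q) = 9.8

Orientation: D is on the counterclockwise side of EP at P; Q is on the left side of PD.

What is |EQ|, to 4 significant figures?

63.11

∠EPD = 140.5°, so PD runs at -46.2° + (180° − 140.5°) = -6.700° from the x-axis; with |PD| = 32.5, D = P + 32.5·(cos -6.700°, sin -6.700°) = (58.30, -30.93). The perpendicularity gives DQ at right angles to PD; with |DQ| = 9.8 on the left of PD, Q = D + 9.8·(0.1167, 0.9932) = (59.45, -21.20). Then |EQ| = |Q − E| = 63.11.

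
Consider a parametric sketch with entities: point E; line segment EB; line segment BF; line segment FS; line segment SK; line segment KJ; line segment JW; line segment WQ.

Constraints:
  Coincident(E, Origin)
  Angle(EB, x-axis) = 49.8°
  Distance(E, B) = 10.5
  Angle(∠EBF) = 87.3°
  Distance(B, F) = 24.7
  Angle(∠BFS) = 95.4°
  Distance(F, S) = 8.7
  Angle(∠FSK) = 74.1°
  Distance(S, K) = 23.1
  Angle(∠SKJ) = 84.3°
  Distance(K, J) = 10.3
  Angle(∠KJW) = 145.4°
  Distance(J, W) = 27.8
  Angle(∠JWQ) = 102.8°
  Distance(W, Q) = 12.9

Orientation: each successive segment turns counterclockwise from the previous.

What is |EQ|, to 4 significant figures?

44.88

E is at the origin; EB runs at 49.8° with length 10.5, so B = (6.777, 8.020). ∠EBF = 87.3° gives BF at 142.5° from the x-axis; with |BF| = 24.7, F = (-12.82, 23.06). ∠BFS = 95.4° gives FS at -132.9° from the x-axis; with |FS| = 8.7, S = (-18.74, 16.68). ∠FSK = 74.1° gives SK at -27.00° from the x-axis; with |SK| = 23.1, K = (1.841, 6.196). ∠SKJ = 84.3° gives KJ at 68.70° from the x-axis; with |KJ| = 10.3, J = (5.583, 15.79). ∠KJW = 145.4° gives JW at 103.3° from the x-axis; with |JW| = 27.8, W = (-0.8124, 42.85). ∠JWQ = 102.8° gives WQ at -179.5° from the x-axis; with |WQ| = 12.9, Q = (-13.71, 42.73). Then |EQ| = |Q − E| = 44.88.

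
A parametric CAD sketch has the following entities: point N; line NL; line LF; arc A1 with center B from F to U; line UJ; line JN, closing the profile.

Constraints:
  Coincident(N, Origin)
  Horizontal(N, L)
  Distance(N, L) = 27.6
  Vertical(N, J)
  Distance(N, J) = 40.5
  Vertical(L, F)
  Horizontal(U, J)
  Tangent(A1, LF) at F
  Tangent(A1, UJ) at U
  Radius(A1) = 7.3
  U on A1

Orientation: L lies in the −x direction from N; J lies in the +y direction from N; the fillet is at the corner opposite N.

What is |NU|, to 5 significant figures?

45.303

The virtual corner opposite N is at (-27.600, 40.500). Tangency of A1 to LF means the radius BF is perpendicular to LF and the tangent condition forces BU to be normal to UJ, with radius 7.3, so the center B sits 7.3 in from both sides at B = (-20.300, 33.200). That places the tangent points at F = (-27.600, 33.200) on LF and U = (-20.300, 40.500) on UJ. Then |NU| = |U − N| = 45.303.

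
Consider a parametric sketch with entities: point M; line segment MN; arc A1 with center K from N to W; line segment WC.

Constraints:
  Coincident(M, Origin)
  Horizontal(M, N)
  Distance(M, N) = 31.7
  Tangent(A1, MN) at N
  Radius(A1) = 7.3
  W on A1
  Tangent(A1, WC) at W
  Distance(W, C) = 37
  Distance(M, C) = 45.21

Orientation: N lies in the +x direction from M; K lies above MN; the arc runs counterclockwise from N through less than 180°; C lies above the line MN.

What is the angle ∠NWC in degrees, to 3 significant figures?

118°

Checks: M = (0.00, 0.00) ✓; |KW| = 7.300 ✓; ∠(KW, WC) = 90.00° ✓; |WC| = 37.00 ✓; |MC| = 45.21 ✓.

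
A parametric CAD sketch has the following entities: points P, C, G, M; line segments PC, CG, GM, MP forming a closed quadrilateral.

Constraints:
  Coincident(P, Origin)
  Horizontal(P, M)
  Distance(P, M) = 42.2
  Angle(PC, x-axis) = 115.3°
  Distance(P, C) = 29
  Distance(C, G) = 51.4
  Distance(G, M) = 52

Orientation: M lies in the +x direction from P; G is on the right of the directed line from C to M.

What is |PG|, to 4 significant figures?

24.72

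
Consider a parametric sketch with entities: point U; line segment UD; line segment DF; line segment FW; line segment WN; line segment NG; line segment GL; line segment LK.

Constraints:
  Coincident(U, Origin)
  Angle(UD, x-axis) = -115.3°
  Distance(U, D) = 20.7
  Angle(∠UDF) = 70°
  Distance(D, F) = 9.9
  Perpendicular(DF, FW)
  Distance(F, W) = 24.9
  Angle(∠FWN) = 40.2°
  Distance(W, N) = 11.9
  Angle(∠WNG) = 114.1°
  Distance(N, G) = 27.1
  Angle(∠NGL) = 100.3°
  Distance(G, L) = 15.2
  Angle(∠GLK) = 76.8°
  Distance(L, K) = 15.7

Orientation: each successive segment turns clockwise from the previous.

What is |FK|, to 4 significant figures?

14.51

∠NGL = 100.3° gives GL at 119.3° from the x-axis; with |GL| = 15.2, L = (-32.23, -1.583). ∠GLK = 76.8° gives LK at 16.10° from the x-axis; with |LK| = 15.7, K = (-17.15, 2.770). Then |FK| = |K − F| = 14.51.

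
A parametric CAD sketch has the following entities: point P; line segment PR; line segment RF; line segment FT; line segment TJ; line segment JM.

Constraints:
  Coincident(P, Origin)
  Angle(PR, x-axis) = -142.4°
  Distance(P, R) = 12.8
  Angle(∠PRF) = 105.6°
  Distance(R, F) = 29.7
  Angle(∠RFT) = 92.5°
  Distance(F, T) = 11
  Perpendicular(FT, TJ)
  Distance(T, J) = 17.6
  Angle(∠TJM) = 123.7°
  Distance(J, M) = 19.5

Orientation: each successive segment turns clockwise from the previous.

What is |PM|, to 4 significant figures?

16.92

The perpendicularity gives TJ at right angles to FT, so TJ runs at -34.30°; with |TJ| = 17.6, J = (-13.18, 9.150). ∠TJM = 123.7° gives JM at -90.60° from the x-axis; with |JM| = 19.5, M = (-13.39, -10.35). Then |PM| = |M − P| = 16.92.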